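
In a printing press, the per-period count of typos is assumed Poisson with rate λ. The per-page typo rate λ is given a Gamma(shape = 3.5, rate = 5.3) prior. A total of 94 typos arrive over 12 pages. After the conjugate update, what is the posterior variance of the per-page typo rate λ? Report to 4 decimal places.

0.3258

With a Gamma(shape α, rate β) prior, the Poisson likelihood is conjugate: the posterior is Gamma(α + ΣXᵢ, β + n).
Posterior: Gamma(α+S, β+n) = Gamma(3.5+94, 5.3+12) = Gamma(97.5, 17.3).
Var = α/β² = 97.5/17.3² = 0.3258.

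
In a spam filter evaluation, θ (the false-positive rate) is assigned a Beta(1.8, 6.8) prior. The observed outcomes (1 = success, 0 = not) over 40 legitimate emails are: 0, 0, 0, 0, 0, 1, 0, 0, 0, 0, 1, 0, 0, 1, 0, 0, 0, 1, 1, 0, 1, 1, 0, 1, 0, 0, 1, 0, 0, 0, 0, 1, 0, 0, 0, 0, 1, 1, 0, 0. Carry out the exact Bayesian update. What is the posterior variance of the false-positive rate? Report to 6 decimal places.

The Beta prior is conjugate to a Binomial/Bernoulli likelihood; the update adds successes to α and failures to β.
Posterior: Beta(α+k, β+n−k) = Beta(1.8+12, 6.8+28) = Beta(13.8, 34.8).
Var = αβ/((α+β)²(α+β+1)) = 13.8·34.8/(48.6²·49.6) = 0.004099.

0.004099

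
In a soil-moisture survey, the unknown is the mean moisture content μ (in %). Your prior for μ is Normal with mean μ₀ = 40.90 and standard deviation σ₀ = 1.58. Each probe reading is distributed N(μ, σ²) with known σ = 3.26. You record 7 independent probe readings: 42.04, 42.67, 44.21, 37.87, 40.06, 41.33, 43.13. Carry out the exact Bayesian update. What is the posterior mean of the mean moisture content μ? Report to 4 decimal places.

41.3450

For Normal data with known variance σ², a Normal(μ₀, σ₀²) prior on μ is conjugate. Posterior precision = 1/σ₀² + n/σ²; posterior mean is the precision-weighted average of μ₀ and x̄.
Σxᵢ = 42.04 + 42.67 + 44.21 + 37.87 + 40.06 + 41.33 + 43.13 = 291.31, so n·x̄ = 291.31.
σ₀² = 1.58² = 2.4964, σ² = 3.26² = 10.6276; σ² + n·σ₀² = 10.6276 + 7·2.4964 = 28.1024.
Posterior mean = (μ₀/σ₀² + n·x̄/σ²)/(1/σ₀² + n/σ²) = (σ²·μ₀ + σ₀²·n·x̄)/(σ² + n·σ₀²) = (10.6276·40.90 + 2.4964·291.31)/28.1024 = 1161.895124/28.1024 = 41.3450.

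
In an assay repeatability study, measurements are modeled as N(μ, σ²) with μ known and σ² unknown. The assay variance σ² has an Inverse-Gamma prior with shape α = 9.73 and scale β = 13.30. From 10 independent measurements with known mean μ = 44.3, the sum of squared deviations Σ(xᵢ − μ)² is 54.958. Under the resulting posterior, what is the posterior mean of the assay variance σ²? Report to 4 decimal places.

2.9701

With known mean μ and an Inverse-Gamma(α, β) prior on σ², the Normal likelihood is conjugate: posterior is Inv-Gamma(α + n/2, β + Σ(xᵢ−μ)²/2).
Posterior: Inv-Gamma(9.73 + 10/2, 13.30 + 54.958/2) = Inv-Gamma(14.73, 40.7790).
E[σ²|data] = β/(α−1) = 40.7790/13.73 = 2.9701.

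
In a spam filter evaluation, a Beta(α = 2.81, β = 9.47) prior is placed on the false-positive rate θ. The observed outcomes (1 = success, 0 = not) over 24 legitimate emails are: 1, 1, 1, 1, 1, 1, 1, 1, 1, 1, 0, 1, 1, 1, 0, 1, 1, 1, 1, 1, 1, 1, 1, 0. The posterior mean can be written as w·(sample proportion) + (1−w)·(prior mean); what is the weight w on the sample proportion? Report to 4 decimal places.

0.6615

The Beta prior is conjugate to a Binomial/Bernoulli likelihood; the update adds successes to α and failures to β.
Posterior mean = (α₀+k)/(α₀+β₀+n) = [n/(α₀+β₀+n)]·(k/n) + [(α₀+β₀)/(α₀+β₀+n)]·α₀/(α₀+β₀), so only n and the prior enter the weight.
The weight on the data is w = n/(α₀+β₀+n) = 24/(2.81+9.47+24) = 24/36.28 = 0.6615.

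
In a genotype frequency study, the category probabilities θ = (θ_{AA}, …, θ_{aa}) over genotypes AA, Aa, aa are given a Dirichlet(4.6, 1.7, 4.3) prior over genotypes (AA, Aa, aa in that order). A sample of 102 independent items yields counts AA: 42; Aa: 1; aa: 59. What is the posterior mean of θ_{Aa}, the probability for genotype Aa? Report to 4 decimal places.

0.0240

The Dirichlet prior is conjugate to the Multinomial likelihood: each posterior αⱼ = prior αⱼ + observed count nⱼ.
Posterior concentration: (46.6, 2.7, 63.3), total = 112.6.
E[θ_{Aa}|data] = α_{Aa}/Σα = 2.7/112.6 = 0.0240.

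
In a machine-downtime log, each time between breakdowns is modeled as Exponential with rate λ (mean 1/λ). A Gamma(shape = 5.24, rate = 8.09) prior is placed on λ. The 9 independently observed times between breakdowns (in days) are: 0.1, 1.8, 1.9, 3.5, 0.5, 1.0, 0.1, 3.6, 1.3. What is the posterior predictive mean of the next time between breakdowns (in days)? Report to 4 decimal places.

1.6533

With a Gamma(shape α, rate β) prior on the exponential rate λ, the posterior after n observations with total T = Σxᵢ is Gamma(α+n, β+T).
Sum of observations T = 13.8 days; n = 9.
Posterior: Gamma(5.24+9, 8.09+13.8) = Gamma(14.24, 21.89).
The predictive distribution for the next observation is Lomax; its mean is β/(α−1) = 21.89/13.24 = 1.6533.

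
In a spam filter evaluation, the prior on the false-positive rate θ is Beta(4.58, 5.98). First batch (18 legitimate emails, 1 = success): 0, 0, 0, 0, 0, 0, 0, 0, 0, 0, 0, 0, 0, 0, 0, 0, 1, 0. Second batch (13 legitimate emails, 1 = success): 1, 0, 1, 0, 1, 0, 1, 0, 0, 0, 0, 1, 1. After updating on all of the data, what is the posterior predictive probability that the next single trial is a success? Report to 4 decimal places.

The Beta prior is conjugate to a Binomial/Bernoulli likelihood; the update adds successes to α and failures to β.
After batch 1: Beta(4.58+1, 5.98+17) = Beta(5.58, 22.98).
After batch 2: Beta(5.58+6, 22.98+7) = Beta(11.58, 29.98).
For a single future Bernoulli trial, P(success | data) = α/(α+β) = 0.2786.

0.2786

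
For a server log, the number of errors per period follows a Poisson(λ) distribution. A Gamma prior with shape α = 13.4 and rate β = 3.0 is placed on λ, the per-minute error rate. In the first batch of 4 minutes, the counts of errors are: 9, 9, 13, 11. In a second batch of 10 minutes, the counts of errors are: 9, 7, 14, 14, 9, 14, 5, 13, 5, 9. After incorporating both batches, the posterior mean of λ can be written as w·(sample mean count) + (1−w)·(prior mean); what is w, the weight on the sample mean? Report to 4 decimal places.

With a Gamma(shape α, rate β) prior, the Poisson likelihood is conjugate: the posterior is Gamma(α + ΣXᵢ, β + n).
Total number of minutes: n = 4 + 10 = 14.
Posterior mean = (α₀+S)/(β₀+n) = [n/(β₀+n)]·(S/n) + [β₀/(β₀+n)]·(α₀/β₀), so only n and β₀ enter the weight.
Weight on data w = n/(β₀+n) = 14/(3.0+14) = 14/17.0 = 0.8235.

0.8235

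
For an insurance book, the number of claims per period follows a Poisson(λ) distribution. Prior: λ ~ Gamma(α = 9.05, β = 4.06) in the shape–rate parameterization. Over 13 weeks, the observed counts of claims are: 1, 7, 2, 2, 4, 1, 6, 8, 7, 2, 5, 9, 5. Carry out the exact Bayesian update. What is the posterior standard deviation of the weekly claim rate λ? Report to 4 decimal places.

With a Gamma(shape α, rate β) prior, the Poisson likelihood is conjugate: the posterior is Gamma(α + ΣXᵢ, β + n).
Sum of counts S = 59 over n = 13 weeks.
Posterior: Gamma(α+S, β+n) = Gamma(9.05+59, 4.06+13) = Gamma(68.05, 17.06).
SD = √α/β = √68.05/17.06 = 0.4835.

0.4835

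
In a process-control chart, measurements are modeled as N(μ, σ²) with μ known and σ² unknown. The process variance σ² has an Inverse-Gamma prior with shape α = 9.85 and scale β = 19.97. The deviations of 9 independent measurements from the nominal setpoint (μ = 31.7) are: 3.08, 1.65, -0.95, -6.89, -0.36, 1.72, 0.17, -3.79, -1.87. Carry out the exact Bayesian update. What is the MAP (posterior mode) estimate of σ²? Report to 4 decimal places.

3.9577

With known mean μ and an Inverse-Gamma(α, β) prior on σ², the Normal likelihood is conjugate: posterior is Inv-Gamma(α + n/2, β + Σ(xᵢ−μ)²/2).
Σ(xᵢ−μ)² = (3.08)² + (1.65)² + (-0.95)² + (-6.89)² + (-0.36)² + (1.72)² + (0.17)² + (-3.79)² + (-1.87)² = 81.5614.
Posterior: Inv-Gamma(9.85 + 9/2, 19.97 + 81.5614/2) = Inv-Gamma(14.35, 60.75070).
Mode = β/(α+1) = 60.75070/15.35 = 3.9577.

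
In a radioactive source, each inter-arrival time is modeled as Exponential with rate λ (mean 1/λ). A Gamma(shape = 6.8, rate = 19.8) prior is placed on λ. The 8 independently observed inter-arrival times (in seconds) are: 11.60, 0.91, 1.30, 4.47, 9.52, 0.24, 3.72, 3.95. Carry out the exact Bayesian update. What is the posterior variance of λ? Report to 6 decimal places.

0.004803

With a Gamma(shape α, rate β) prior on the exponential rate λ, the posterior after n observations with total T = Σxᵢ is Gamma(α+n, β+T).
Sum of observations T = 35.71 seconds; n = 8.
Posterior: Gamma(6.8+8, 19.8+35.71) = Gamma(14.8, 55.51).
Var = α/β² = 0.004803.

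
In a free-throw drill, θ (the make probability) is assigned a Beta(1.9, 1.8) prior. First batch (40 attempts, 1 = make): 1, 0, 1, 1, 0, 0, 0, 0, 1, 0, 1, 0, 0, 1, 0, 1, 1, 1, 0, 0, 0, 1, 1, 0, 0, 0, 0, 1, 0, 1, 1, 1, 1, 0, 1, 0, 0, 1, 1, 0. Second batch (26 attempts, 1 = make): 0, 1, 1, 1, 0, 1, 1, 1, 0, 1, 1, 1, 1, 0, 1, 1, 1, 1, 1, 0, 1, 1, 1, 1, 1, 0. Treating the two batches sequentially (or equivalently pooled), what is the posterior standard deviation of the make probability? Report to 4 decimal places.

The Beta prior is conjugate to a Binomial/Bernoulli likelihood; the update adds successes to α and failures to β.
After batch 1: Beta(1.9+19, 1.8+21) = Beta(20.9, 22.8).
After batch 2: Beta(20.9+20, 22.8+6) = Beta(40.9, 28.8).
Var = αβ/((α+β)²(α+β+1)) = 40.9·28.8/(69.7²·70.7) = 0.00342950; SD = √0.00342950 = 0.0586.

0.0586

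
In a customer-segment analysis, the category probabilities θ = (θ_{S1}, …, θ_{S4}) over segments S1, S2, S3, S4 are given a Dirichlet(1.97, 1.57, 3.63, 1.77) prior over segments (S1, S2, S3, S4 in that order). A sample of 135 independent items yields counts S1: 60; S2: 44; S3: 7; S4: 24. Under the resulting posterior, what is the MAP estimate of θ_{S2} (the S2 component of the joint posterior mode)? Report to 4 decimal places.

The Dirichlet prior is conjugate to the Multinomial likelihood: each posterior αⱼ = prior αⱼ + observed count nⱼ.
Posterior concentration: (61.97, 45.57, 10.63, 25.77), total = 143.94.
Joint mode component: (α_{S2}−1)/(Σα−K) = 44.57/139.94 = 0.3185.

0.3185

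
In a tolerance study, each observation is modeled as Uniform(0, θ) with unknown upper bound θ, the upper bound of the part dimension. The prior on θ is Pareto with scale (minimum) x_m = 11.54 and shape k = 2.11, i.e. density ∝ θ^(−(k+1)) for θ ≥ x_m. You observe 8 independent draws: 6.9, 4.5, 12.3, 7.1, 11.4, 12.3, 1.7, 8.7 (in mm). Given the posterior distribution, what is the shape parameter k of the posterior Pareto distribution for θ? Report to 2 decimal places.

10.11

A Pareto(scale x_m, shape k) prior on the upper bound θ of Uniform(0, θ) is conjugate: posterior is Pareto(max(x_m, max xᵢ), k + n).
Sample maximum = 12.3; prior scale x_m = 11.54 → posterior scale = max = 12.30.
Posterior shape = 2.11 + 8 = 10.11.
Posterior shape k = 10.11.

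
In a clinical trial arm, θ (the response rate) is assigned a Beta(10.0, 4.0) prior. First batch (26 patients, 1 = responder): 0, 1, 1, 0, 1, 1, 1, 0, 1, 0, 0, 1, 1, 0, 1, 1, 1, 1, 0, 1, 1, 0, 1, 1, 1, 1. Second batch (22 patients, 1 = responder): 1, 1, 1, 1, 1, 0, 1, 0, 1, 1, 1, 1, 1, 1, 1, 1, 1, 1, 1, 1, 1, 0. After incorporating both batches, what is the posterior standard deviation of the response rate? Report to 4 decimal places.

The Beta prior is conjugate to a Binomial/Bernoulli likelihood; the update adds successes to α and failures to β.
After batch 1: Beta(10.0+18, 4.0+8) = Beta(28.0, 12.0).
After batch 2: Beta(28.0+19, 12.0+3) = Beta(47.0, 15.0).
Var = αβ/((α+β)²(α+β+1)) = 47.0·15.0/(62.0²·63.0) = 0.00291115; SD = √0.00291115 = 0.0540.

0.0540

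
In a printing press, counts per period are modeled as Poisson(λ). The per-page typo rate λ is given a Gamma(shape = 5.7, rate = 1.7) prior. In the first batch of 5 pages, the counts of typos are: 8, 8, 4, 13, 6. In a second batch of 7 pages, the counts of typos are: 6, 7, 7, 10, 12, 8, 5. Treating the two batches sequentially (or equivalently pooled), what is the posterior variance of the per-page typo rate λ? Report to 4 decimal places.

0.5312

With a Gamma(shape α, rate β) prior, the Poisson likelihood is conjugate: the posterior is Gamma(α + ΣXᵢ, β + n).
Batch 1: sum of counts S = 39 over n = 5 pages.
After batch 1: Gamma(α+S, β+n) = Gamma(5.7+39, 1.7+5) = Gamma(44.7, 6.7).
Batch 2: sum of counts S = 55 over n = 7 pages.
After batch 2: Gamma(α+S, β+n) = Gamma(44.7+55, 6.7+7) = Gamma(99.7, 13.7).
Var = α/β² = 99.7/13.7² = 0.5312.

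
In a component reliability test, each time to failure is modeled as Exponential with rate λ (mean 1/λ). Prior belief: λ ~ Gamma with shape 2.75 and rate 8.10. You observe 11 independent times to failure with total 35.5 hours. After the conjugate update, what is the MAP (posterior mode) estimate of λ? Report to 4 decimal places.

0.2924

With a Gamma(shape α, rate β) prior on the exponential rate λ, the posterior after n observations with total T = Σxᵢ is Gamma(α+n, β+T).
Posterior: Gamma(2.75+11, 8.10+35.5) = Gamma(13.75, 43.60).
Mode = (α−1)/β = 0.2924.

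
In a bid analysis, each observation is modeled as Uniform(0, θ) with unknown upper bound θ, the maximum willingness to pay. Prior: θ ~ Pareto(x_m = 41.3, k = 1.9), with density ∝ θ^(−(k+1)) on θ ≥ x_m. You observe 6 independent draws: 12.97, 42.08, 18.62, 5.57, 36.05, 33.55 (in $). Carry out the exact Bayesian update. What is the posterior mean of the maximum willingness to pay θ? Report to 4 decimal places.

A Pareto(scale x_m, shape k) prior on the upper bound θ of Uniform(0, θ) is conjugate: posterior is Pareto(max(x_m, max xᵢ), k + n).
Sample maximum = 42.08; prior scale x_m = 41.3 → posterior scale = max = 42.08.
Posterior shape = 1.9 + 6 = 7.9.
E[θ|data] = k·x_m/(k−1) = 7.9·42.08/6.9 = 48.1786.

48.1786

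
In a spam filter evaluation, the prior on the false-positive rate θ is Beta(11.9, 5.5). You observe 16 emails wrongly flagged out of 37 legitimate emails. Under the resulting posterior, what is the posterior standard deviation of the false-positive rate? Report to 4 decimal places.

The Beta prior is conjugate to a Binomial/Bernoulli likelihood; the update adds successes to α and failures to β.
Posterior: Beta(α+k, β+n−k) = Beta(11.9+16, 5.5+21) = Beta(27.9, 26.5).
Var = αβ/((α+β)²(α+β+1)) = 27.9·26.5/(54.4²·55.4) = 0.00450965; SD = √0.00450965 = 0.0672.

0.0672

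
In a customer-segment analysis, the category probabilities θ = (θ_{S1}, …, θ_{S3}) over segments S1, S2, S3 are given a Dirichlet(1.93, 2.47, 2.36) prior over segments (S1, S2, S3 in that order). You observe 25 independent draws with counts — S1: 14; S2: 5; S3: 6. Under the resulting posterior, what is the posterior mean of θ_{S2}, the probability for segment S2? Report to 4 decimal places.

The Dirichlet prior is conjugate to the Multinomial likelihood: each posterior αⱼ = prior αⱼ + observed count nⱼ.
Posterior concentration: (15.93, 7.47, 8.36), total = 31.76.
E[θ_{S2}|data] = α_{S2}/Σα = 7.47/31.76 = 0.2352.

0.2352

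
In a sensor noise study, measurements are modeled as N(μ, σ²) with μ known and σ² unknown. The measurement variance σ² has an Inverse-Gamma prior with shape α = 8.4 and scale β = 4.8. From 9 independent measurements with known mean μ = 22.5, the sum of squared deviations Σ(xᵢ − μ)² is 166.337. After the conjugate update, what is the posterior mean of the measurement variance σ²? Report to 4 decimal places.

With known mean μ and an Inverse-Gamma(α, β) prior on σ², the Normal likelihood is conjugate: posterior is Inv-Gamma(α + n/2, β + Σ(xᵢ−μ)²/2).
Posterior: Inv-Gamma(8.4 + 9/2, 4.8 + 166.337/2) = Inv-Gamma(12.90, 87.9685).
E[σ²|data] = β/(α−1) = 87.9685/11.90 = 7.3923.

7.3923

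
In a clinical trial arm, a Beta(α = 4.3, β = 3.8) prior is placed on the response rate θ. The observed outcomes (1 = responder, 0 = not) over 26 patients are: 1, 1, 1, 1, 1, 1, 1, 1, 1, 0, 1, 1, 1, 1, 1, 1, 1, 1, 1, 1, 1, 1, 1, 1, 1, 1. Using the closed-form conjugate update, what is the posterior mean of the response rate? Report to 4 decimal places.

The Beta prior is conjugate to a Binomial/Bernoulli likelihood; the update adds successes to α and failures to β.
Posterior: Beta(α+k, β+n−k) = Beta(4.3+25, 3.8+1) = Beta(29.3, 4.8).
Posterior mean = α/(α+β) = 29.3/34.1 = 0.8592.

0.8592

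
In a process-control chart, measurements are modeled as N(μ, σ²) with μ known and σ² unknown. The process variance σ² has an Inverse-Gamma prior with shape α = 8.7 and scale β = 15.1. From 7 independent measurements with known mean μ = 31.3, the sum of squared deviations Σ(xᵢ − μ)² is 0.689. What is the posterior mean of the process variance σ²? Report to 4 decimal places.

With known mean μ and an Inverse-Gamma(α, β) prior on σ², the Normal likelihood is conjugate: posterior is Inv-Gamma(α + n/2, β + Σ(xᵢ−μ)²/2).
Posterior: Inv-Gamma(8.7 + 7/2, 15.1 + 0.689/2) = Inv-Gamma(12.20, 15.4445).
E[σ²|data] = β/(α−1) = 15.4445/11.20 = 1.3790.

1.3790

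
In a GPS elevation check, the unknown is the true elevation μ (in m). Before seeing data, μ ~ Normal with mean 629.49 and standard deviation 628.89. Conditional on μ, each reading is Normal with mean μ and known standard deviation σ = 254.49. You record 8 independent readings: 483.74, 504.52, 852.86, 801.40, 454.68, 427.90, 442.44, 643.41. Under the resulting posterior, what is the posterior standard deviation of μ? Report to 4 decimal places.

For Normal data with known variance σ², a Normal(μ₀, σ₀²) prior on μ is conjugate. Posterior precision = 1/σ₀² + n/σ²; posterior mean is the precision-weighted average of μ₀ and x̄.
σ₀² = 628.89² = 395502.6321, σ² = 254.49² = 64765.1601; σ² + n·σ₀² = 64765.1601 + 8·395502.6321 = 3228786.2169.
Posterior precision = 1/σ₀² + n/σ² = 1/395502.6321 + 8/64765.1601 = (σ² + n·σ₀²)/(σ₀²σ²) = 3228786.2169/(395502.6321·64765.1601); posterior variance σₙ² = σ₀²σ²/(σ² + n·σ₀²) = 395502.6321·64765.1601/3228786.2169 = 7933.257134.
Posterior SD = √σₙ² = √(395502.6321·64765.1601/3228786.2169) = 89.0688.

89.0688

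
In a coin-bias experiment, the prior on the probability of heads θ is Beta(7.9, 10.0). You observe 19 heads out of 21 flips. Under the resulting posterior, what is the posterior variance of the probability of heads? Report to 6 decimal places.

0.005346

The Beta prior is conjugate to a Binomial/Bernoulli likelihood; the update adds successes to α and failures to β.
Posterior: Beta(α+k, β+n−k) = Beta(7.9+19, 10.0+2) = Beta(26.9, 12.0).
Var = αβ/((α+β)²(α+β+1)) = 26.9·12.0/(38.9²·39.9) = 0.005346.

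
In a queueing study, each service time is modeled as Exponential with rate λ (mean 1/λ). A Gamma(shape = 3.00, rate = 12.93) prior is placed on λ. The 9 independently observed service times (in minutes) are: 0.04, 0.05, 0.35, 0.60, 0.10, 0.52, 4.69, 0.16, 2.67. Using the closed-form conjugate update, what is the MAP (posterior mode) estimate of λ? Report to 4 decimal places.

With a Gamma(shape α, rate β) prior on the exponential rate λ, the posterior after n observations with total T = Σxᵢ is Gamma(α+n, β+T).
Sum of observations T = 9.18 minutes; n = 9.
Posterior: Gamma(3.00+9, 12.93+9.18) = Gamma(12.00, 22.11).
Mode = (α−1)/β = 0.4975.

0.4975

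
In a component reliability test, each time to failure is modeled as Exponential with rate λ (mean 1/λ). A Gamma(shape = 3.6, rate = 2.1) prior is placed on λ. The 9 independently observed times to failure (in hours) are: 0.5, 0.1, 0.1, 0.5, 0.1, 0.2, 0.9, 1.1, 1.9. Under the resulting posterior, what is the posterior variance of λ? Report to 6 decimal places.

0.224000

With a Gamma(shape α, rate β) prior on the exponential rate λ, the posterior after n observations with total T = Σxᵢ is Gamma(α+n, β+T).
Sum of observations T = 5.4 hours; n = 9.
Posterior: Gamma(3.6+9, 2.1+5.4) = Gamma(12.6, 7.5).
Var = α/β² = 0.224000.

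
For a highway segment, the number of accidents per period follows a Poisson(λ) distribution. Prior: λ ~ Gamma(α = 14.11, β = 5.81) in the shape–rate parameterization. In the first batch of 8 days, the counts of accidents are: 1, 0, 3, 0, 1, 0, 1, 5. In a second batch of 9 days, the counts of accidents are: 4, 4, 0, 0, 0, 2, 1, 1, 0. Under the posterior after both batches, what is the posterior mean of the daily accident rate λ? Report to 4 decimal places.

With a Gamma(shape α, rate β) prior, the Poisson likelihood is conjugate: the posterior is Gamma(α + ΣXᵢ, β + n).
Batch 1: sum of counts S = 11 over n = 8 days.
After batch 1: Gamma(α+S, β+n) = Gamma(14.11+11, 5.81+8) = Gamma(25.11, 13.81).
Batch 2: sum of counts S = 12 over n = 9 days.
After batch 2: Gamma(α+S, β+n) = Gamma(25.11+12, 13.81+9) = Gamma(37.11, 22.81).
Posterior mean = α/β = 37.11/22.81 = 1.6269.

1.6269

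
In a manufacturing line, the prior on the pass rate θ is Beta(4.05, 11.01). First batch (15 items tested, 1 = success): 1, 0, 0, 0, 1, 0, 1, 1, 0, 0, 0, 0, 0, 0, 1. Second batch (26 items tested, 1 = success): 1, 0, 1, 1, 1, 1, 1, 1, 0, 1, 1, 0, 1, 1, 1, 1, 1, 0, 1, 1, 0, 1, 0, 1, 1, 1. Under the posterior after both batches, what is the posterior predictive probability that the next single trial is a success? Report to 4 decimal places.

The Beta prior is conjugate to a Binomial/Bernoulli likelihood; the update adds successes to α and failures to β.
After batch 1: Beta(4.05+5, 11.01+10) = Beta(9.05, 21.01).
After batch 2: Beta(9.05+20, 21.01+6) = Beta(29.05, 27.01).
For a single future Bernoulli trial, P(success | data) = α/(α+β) = 0.5182.

0.5182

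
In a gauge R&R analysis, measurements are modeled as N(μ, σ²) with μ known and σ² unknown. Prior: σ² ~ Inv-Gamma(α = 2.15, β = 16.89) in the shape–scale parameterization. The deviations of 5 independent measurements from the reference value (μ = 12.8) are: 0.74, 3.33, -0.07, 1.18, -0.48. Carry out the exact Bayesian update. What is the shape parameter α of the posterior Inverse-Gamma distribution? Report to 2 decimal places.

4.65

With known mean μ and an Inverse-Gamma(α, β) prior on σ², the Normal likelihood is conjugate: posterior is Inv-Gamma(α + n/2, β + Σ(xᵢ−μ)²/2).
Σ(xᵢ−μ)² = (0.74)² + (3.33)² + (-0.07)² + (1.18)² + (-0.48)² = 13.2642.
Posterior: Inv-Gamma(2.15 + 5/2, 16.89 + 13.2642/2) = Inv-Gamma(4.65, 23.52210).
Posterior α = 4.65.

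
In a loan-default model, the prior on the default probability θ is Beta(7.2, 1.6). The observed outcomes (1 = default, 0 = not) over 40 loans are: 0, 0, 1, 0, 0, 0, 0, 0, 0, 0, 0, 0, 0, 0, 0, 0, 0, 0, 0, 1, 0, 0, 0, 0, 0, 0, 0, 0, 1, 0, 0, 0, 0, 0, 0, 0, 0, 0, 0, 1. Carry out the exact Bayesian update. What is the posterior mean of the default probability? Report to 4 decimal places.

0.2295

The Beta prior is conjugate to a Binomial/Bernoulli likelihood; the update adds successes to α and failures to β.
Posterior: Beta(α+k, β+n−k) = Beta(7.2+4, 1.6+36) = Beta(11.2, 37.6).
Posterior mean = α/(α+β) = 11.2/48.8 = 0.2295.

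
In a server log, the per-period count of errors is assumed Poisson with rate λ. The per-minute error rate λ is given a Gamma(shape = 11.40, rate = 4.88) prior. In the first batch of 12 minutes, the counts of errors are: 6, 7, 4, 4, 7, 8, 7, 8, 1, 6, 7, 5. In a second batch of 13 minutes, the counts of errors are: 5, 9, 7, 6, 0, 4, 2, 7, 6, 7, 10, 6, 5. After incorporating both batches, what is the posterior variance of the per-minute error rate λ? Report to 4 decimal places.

With a Gamma(shape α, rate β) prior, the Poisson likelihood is conjugate: the posterior is Gamma(α + ΣXᵢ, β + n).
Batch 1: sum of counts S = 70 over n = 12 minutes.
After batch 1: Gamma(α+S, β+n) = Gamma(11.40+70, 4.88+12) = Gamma(81.40, 16.88).
Batch 2: sum of counts S = 74 over n = 13 minutes.
After batch 2: Gamma(α+S, β+n) = Gamma(81.40+74, 16.88+13) = Gamma(155.40, 29.88).
Var = α/β² = 155.40/29.88² = 0.1741.

0.1741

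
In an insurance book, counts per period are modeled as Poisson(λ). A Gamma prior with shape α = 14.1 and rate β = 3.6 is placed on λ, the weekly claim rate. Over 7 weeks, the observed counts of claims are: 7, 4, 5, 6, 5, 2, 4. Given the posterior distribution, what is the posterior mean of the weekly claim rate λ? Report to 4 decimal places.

4.4434

With a Gamma(shape α, rate β) prior, the Poisson likelihood is conjugate: the posterior is Gamma(α + ΣXᵢ, β + n).
Sum of counts S = 33 over n = 7 weeks.
Posterior: Gamma(α+S, β+n) = Gamma(14.1+33, 3.6+7) = Gamma(47.1, 10.6).
Posterior mean = α/β = 47.1/10.6 = 4.4434.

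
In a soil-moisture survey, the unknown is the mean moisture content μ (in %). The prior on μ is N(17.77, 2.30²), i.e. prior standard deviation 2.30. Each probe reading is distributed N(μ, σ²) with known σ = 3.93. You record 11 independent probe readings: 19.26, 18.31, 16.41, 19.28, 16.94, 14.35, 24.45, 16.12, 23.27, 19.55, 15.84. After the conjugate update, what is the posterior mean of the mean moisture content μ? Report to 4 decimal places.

18.3670

For Normal data with known variance σ², a Normal(μ₀, σ₀²) prior on μ is conjugate. Posterior precision = 1/σ₀² + n/σ²; posterior mean is the precision-weighted average of μ₀ and x̄.
Σxᵢ = 19.26 + 18.31 + 16.41 + 19.28 + 16.94 + 14.35 + 24.45 + 16.12 + 23.27 + 19.55 + 15.84 = 203.78, so n·x̄ = 203.78.
σ₀² = 2.30² = 5.29, σ² = 3.93² = 15.4449; σ² + n·σ₀² = 15.4449 + 11·5.29 = 73.6349.
Posterior mean = (μ₀/σ₀² + n·x̄/σ²)/(1/σ₀² + n/σ²) = (σ²·μ₀ + σ₀²·n·x̄)/(σ² + n·σ₀²) = (15.4449·17.77 + 5.29·203.78)/73.6349 = 1352.452073/73.6349 = 18.3670.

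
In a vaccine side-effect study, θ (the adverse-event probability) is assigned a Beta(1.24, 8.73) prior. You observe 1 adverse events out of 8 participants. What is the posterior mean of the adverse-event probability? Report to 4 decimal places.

The Beta prior is conjugate to a Binomial/Bernoulli likelihood; the update adds successes to α and failures to β.
Posterior: Beta(α+k, β+n−k) = Beta(1.24+1, 8.73+7) = Beta(2.24, 15.73).
Posterior mean = α/(α+β) = 2.24/17.97 = 0.1247.

0.1247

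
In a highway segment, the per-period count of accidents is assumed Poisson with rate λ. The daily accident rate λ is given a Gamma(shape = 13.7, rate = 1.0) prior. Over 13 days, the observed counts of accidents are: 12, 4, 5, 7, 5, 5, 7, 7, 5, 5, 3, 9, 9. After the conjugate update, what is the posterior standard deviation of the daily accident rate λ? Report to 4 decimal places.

0.7024

With a Gamma(shape α, rate β) prior, the Poisson likelihood is conjugate: the posterior is Gamma(α + ΣXᵢ, β + n).
Sum of counts S = 83 over n = 13 days.
Posterior: Gamma(α+S, β+n) = Gamma(13.7+83, 1.0+13) = Gamma(96.7, 14.0).
SD = √α/β = √96.7/14.0 = 0.7024.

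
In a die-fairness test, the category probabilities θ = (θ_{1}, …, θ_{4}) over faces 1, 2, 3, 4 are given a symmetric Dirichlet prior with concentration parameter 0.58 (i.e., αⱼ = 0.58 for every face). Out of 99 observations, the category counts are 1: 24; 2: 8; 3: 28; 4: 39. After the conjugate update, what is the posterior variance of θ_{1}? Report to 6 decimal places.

0.001796

The Dirichlet prior is conjugate to the Multinomial likelihood: each posterior αⱼ = prior αⱼ + observed count nⱼ.
Posterior concentration: (24.58, 8.58, 28.58, 39.58), total = 101.32.
Var[θ_j] = α_j(Σα−α_j)/((Σα)²(Σα+1)) = 24.58·76.74/(101.32²·102.32) = 0.001796.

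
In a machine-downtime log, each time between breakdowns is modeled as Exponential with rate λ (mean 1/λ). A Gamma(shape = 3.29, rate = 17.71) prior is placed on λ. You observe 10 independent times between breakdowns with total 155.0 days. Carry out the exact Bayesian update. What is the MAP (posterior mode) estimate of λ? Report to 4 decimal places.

With a Gamma(shape α, rate β) prior on the exponential rate λ, the posterior after n observations with total T = Σxᵢ is Gamma(α+n, β+T).
Posterior: Gamma(3.29+10, 17.71+155.0) = Gamma(13.29, 172.71).
Mode = (α−1)/β = 0.0712.

0.0712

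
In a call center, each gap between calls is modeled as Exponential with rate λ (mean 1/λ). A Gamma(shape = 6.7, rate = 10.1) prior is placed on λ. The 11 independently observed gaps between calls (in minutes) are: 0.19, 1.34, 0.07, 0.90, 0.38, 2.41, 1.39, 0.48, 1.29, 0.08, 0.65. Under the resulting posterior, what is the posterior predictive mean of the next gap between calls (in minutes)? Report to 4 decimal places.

With a Gamma(shape α, rate β) prior on the exponential rate λ, the posterior after n observations with total T = Σxᵢ is Gamma(α+n, β+T).
Sum of observations T = 9.18 minutes; n = 11.
Posterior: Gamma(6.7+11, 10.1+9.18) = Gamma(17.7, 19.28).
The predictive distribution for the next observation is Lomax; its mean is β/(α−1) = 19.28/16.7 = 1.1545.

1.1545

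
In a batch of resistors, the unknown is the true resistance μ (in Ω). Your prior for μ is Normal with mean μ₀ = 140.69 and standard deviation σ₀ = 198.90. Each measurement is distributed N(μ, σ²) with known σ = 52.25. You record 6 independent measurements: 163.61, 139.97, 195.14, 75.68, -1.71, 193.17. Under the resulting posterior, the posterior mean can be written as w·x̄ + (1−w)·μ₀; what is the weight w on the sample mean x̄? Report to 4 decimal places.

0.9886

For Normal data with known variance σ², a Normal(μ₀, σ₀²) prior on μ is conjugate. Posterior precision = 1/σ₀² + n/σ²; posterior mean is the precision-weighted average of μ₀ and x̄.
σ₀² = 198.90² = 39561.21, σ² = 52.25² = 2730.0625. Prior precision 1/σ₀² = 1/39561.21; data precision n/σ² = 6/2730.0625.
w = (n/σ²)/(1/σ₀² + n/σ²) = n·σ₀²/(σ² + n·σ₀²) = 6·39561.21/(2730.0625 + 6·39561.21) = 237367.26/240097.3225 = 0.9886.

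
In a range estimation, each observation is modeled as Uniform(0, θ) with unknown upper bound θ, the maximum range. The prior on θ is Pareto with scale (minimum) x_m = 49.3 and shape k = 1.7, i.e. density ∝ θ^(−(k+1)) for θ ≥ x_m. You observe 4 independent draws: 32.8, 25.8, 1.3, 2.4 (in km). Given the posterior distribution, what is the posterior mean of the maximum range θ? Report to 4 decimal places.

A Pareto(scale x_m, shape k) prior on the upper bound θ of Uniform(0, θ) is conjugate: posterior is Pareto(max(x_m, max xᵢ), k + n).
Sample maximum = 32.8; prior scale x_m = 49.3 → posterior scale = max = 49.3.
Posterior shape = 1.7 + 4 = 5.7.
E[θ|data] = k·x_m/(k−1) = 5.7·49.3/4.7 = 59.7894.

59.7894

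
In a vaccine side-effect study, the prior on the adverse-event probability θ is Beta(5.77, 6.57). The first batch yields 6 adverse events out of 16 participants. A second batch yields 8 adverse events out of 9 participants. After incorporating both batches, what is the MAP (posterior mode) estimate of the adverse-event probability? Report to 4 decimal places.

0.5311

The Beta prior is conjugate to a Binomial/Bernoulli likelihood; the update adds successes to α and failures to β.
After batch 1: Beta(5.77+6, 6.57+10) = Beta(11.77, 16.57).
After batch 2: Beta(11.77+8, 16.57+1) = Beta(19.77, 17.57).
Mode of Beta(a,b) for a,b>1 is (a−1)/(a+b−2) = 18.77/35.34 = 0.5311.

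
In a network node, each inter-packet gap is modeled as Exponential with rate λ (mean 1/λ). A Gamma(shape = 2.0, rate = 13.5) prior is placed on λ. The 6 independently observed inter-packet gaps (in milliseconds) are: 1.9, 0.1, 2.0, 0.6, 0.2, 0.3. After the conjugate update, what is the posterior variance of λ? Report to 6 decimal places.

0.023124

With a Gamma(shape α, rate β) prior on the exponential rate λ, the posterior after n observations with total T = Σxᵢ is Gamma(α+n, β+T).
Sum of observations T = 5.1 milliseconds; n = 6.
Posterior: Gamma(2.0+6, 13.5+5.1) = Gamma(8.0, 18.6).
Var = α/β² = 0.023124.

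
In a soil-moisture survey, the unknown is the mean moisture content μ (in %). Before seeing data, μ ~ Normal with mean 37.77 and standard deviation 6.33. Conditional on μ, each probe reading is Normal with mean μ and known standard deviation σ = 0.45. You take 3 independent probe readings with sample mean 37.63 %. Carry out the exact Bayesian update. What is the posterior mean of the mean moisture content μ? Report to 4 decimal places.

For Normal data with known variance σ², a Normal(μ₀, σ₀²) prior on μ is conjugate. Posterior precision = 1/σ₀² + n/σ²; posterior mean is the precision-weighted average of μ₀ and x̄.
n·x̄ = 3·37.63 = 112.89.
σ₀² = 6.33² = 40.0689, σ² = 0.45² = 0.2025; σ² + n·σ₀² = 0.2025 + 3·40.0689 = 120.4092.
Posterior mean = (μ₀/σ₀² + n·x̄/σ²)/(1/σ₀² + n/σ²) = (σ²·μ₀ + σ₀²·n·x̄)/(σ² + n·σ₀²) = (0.2025·37.77 + 40.0689·112.89)/120.4092 = 4531.026546/120.4092 = 37.6302.

37.6302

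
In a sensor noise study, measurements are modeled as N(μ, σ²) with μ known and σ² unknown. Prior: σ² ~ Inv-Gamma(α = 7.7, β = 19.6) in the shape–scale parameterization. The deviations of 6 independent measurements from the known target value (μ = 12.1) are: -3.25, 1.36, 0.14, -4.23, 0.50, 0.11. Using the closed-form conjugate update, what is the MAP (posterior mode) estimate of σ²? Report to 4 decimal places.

2.9823

With known mean μ and an Inverse-Gamma(α, β) prior on σ², the Normal likelihood is conjugate: posterior is Inv-Gamma(α + n/2, β + Σ(xᵢ−μ)²/2).
Σ(xᵢ−μ)² = (-3.25)² + (1.36)² + (0.14)² + (-4.23)² + (0.50)² + (0.11)² = 30.5867.
Posterior: Inv-Gamma(7.7 + 6/2, 19.6 + 30.5867/2) = Inv-Gamma(10.70, 34.89335).
Mode = β/(α+1) = 34.89335/11.70 = 2.9823.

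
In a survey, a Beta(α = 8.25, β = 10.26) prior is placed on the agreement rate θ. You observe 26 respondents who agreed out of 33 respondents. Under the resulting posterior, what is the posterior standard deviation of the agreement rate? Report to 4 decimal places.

The Beta prior is conjugate to a Binomial/Bernoulli likelihood; the update adds successes to α and failures to β.
Posterior: Beta(α+k, β+n−k) = Beta(8.25+26, 10.26+7) = Beta(34.25, 17.26).
Var = αβ/((α+β)²(α+β+1)) = 34.25·17.26/(51.51²·52.51) = 0.00424303; SD = √0.00424303 = 0.0651.

0.0651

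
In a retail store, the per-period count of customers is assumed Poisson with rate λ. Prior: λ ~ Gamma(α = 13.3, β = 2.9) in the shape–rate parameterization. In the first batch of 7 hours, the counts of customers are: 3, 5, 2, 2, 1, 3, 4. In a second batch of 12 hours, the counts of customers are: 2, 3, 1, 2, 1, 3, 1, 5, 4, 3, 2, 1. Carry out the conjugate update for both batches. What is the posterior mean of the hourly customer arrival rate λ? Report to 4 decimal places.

With a Gamma(shape α, rate β) prior, the Poisson likelihood is conjugate: the posterior is Gamma(α + ΣXᵢ, β + n).
Batch 1: sum of counts S = 20 over n = 7 hours.
After batch 1: Gamma(α+S, β+n) = Gamma(13.3+20, 2.9+7) = Gamma(33.3, 9.9).
Batch 2: sum of counts S = 28 over n = 12 hours.
After batch 2: Gamma(α+S, β+n) = Gamma(33.3+28, 9.9+12) = Gamma(61.3, 21.9).
Posterior mean = α/β = 61.3/21.9 = 2.7991.

2.7991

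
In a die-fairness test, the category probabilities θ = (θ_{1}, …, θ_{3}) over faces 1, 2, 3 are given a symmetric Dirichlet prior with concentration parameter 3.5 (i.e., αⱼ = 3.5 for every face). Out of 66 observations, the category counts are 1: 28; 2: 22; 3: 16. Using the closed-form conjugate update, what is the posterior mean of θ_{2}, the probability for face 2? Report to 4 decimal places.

The Dirichlet prior is conjugate to the Multinomial likelihood: each posterior αⱼ = prior αⱼ + observed count nⱼ.
Posterior concentration: (31.5, 25.5, 19.5), total = 76.5.
E[θ_{2}|data] = α_{2}/Σα = 25.5/76.5 = 0.3333.

0.3333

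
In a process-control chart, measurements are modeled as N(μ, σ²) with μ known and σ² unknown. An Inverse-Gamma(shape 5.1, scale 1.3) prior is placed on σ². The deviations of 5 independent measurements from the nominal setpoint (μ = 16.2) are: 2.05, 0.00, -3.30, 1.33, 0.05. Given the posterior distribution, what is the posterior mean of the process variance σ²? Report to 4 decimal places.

With known mean μ and an Inverse-Gamma(α, β) prior on σ², the Normal likelihood is conjugate: posterior is Inv-Gamma(α + n/2, β + Σ(xᵢ−μ)²/2).
Σ(xᵢ−μ)² = (2.05)² + (0.00)² + (-3.30)² + (1.33)² + (0.05)² = 16.8639.
Posterior: Inv-Gamma(5.1 + 5/2, 1.3 + 16.8639/2) = Inv-Gamma(7.60, 9.73195).
E[σ²|data] = β/(α−1) = 9.73195/6.60 = 1.4745.

1.4745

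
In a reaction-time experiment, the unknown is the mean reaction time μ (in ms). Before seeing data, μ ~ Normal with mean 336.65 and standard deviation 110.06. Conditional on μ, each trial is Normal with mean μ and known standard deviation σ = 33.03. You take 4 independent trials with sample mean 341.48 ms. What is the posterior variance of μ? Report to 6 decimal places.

266.739229

For Normal data with known variance σ², a Normal(μ₀, σ₀²) prior on μ is conjugate. Posterior precision = 1/σ₀² + n/σ²; posterior mean is the precision-weighted average of μ₀ and x̄.
σ₀² = 110.06² = 12113.2036, σ² = 33.03² = 1090.9809; σ² + n·σ₀² = 1090.9809 + 4·12113.2036 = 49543.7953.
Posterior precision = 1/σ₀² + n/σ² = 1/12113.2036 + 4/1090.9809 = (σ² + n·σ₀²)/(σ₀²σ²) = 49543.7953/(12113.2036·1090.9809); posterior variance σₙ² = σ₀²σ²/(σ² + n·σ₀²) = 12113.2036·1090.9809/49543.7953 = 266.739229.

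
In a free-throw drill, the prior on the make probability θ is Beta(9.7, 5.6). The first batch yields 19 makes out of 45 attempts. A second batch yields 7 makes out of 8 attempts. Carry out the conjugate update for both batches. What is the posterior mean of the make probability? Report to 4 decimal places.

The Beta prior is conjugate to a Binomial/Bernoulli likelihood; the update adds successes to α and failures to β.
After batch 1: Beta(9.7+19, 5.6+26) = Beta(28.7, 31.6).
After batch 2: Beta(28.7+7, 31.6+1) = Beta(35.7, 32.6).
Posterior mean = α/(α+β) = 35.7/68.3 = 0.5227.

0.5227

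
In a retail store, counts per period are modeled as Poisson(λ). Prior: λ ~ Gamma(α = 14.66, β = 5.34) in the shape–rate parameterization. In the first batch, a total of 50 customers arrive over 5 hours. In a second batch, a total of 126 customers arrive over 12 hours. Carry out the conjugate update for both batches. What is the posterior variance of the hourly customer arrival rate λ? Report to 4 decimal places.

With a Gamma(shape α, rate β) prior, the Poisson likelihood is conjugate: the posterior is Gamma(α + ΣXᵢ, β + n).
After batch 1: Gamma(α+S, β+n) = Gamma(14.66+50, 5.34+5) = Gamma(64.66, 10.34).
After batch 2: Gamma(α+S, β+n) = Gamma(64.66+126, 10.34+12) = Gamma(190.66, 22.34).
Var = α/β² = 190.66/22.34² = 0.3820.

0.3820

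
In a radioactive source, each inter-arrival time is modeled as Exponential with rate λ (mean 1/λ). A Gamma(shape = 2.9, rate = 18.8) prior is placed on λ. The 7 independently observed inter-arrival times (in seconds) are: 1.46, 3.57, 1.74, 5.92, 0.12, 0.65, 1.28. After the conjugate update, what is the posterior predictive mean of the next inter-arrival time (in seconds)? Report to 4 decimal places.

With a Gamma(shape α, rate β) prior on the exponential rate λ, the posterior after n observations with total T = Σxᵢ is Gamma(α+n, β+T).
Sum of observations T = 14.74 seconds; n = 7.
Posterior: Gamma(2.9+7, 18.8+14.74) = Gamma(9.9, 33.54).
The predictive distribution for the next observation is Lomax; its mean is β/(α−1) = 33.54/8.9 = 3.7685.

3.7685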